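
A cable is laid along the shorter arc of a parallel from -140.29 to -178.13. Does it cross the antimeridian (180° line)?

Signed shortest Δλ = ((-178.13 − -140.29 + 180) mod 360) − 180 = -37.84°.
Going west by 37.84° from -140.29° reaches -178.13° without touching 180°.

No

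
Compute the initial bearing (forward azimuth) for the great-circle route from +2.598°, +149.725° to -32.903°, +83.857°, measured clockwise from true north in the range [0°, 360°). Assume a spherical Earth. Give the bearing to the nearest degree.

Δλ = 83.857 − 149.725 = -65.868°.
θ = atan2( sin Δλ · cos φ₂ , cos φ₁ · sin φ₂ − sin φ₁ · cos φ₂ · cos Δλ )
  = atan2(-0.76622, -0.55822) = -126.075° → normalised to [0°, 360°): 233.925°.

234°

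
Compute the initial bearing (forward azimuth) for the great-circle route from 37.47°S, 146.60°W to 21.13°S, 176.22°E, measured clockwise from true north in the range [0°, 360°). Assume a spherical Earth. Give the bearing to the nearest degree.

286°

Δλ = 176.22 − -146.60 = 322.82°; wrapped into (−180°, 180°]: -37.18°.
θ = atan2( sin Δλ · cos φ₂ , cos φ₁ · sin φ₂ − sin φ₁ · cos φ₂ · cos Δλ )
  = atan2(-0.56369, 0.16600) = -73.591° → normalised to [0°, 360°): 286.409°.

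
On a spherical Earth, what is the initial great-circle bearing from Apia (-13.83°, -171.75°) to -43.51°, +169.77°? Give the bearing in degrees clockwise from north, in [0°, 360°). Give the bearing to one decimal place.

204.5°

Δλ = 169.77 − -171.75 = 341.52°; wrapped into (−180°, 180°]: -18.48°.
θ = atan2( sin Δλ · cos φ₂ , cos φ₁ · sin φ₂ − sin φ₁ · cos φ₂ · cos Δλ )
  = atan2(-0.22989, -0.50410) = -155.485° → normalised to [0°, 360°): 204.515°.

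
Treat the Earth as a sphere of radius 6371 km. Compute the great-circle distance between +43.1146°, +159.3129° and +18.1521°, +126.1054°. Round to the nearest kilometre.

Δλ = 126.1054 − 159.3129 = -33.2075°.
Δφ = 18.1521 − 43.1146 = -24.9625°.
a = sin²(Δφ/2) + cos φ₁ · cos φ₂ · sin²(Δλ/2) = 0.103348.
c = 2·atan2(√a, √(1−a)) = 0.65458 rad → d = 6371·c ≈ 4170.32 km.

4170 km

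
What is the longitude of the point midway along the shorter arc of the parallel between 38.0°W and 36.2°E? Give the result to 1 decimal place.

Signed shortest Δλ from -38.0° to +36.2° is +74.2°.
Midpoint longitude = -38.0° + (+74.2°)/2 = -38.0° + 37.1° = -0.9°.

0.9°W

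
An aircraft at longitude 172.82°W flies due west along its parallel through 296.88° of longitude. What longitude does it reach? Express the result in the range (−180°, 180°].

Start at -172.82°; shift −296.88° → -469.70°.
-469.70° lies outside (−180°, 180°]; add 360° → -109.70°.

109.70°W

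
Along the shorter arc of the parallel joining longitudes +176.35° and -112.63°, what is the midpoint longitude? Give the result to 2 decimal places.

-148.14°

Signed shortest Δλ from +176.35° to -112.63° is +71.02°.
Midpoint longitude = +176.35° + (+71.02°)/2 = +176.35° + 35.51° = +211.86°.
Normalise into (−180°, 180°]: -148.14°.
(The naïve average (+176.35 + -112.63)/2 = 31.86° is on the wrong side of the globe.)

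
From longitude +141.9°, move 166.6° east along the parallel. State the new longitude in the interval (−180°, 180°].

Start at +141.9°; shift +166.6° → +308.5°.
+308.5° lies outside (−180°, 180°]; subtract 360° → -51.5°.

-51.5°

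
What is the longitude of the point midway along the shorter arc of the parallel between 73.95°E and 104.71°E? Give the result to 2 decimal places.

89.33°E

Signed shortest Δλ from +73.95° to +104.71° is +30.76°.
Midpoint longitude = +73.95° + (+30.76°)/2 = +73.95° + 15.38° = +89.33°.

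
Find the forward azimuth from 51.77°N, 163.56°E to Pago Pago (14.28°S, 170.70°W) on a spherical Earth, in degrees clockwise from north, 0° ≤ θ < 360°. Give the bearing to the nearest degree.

Δλ = -170.70 − 163.56 = -334.26°; wrapped into (−180°, 180°]: 25.74°.
θ = atan2( sin Δλ · cos φ₂ , cos φ₁ · sin φ₂ − sin φ₁ · cos φ₂ · cos Δλ )
  = atan2(0.42087, -0.83836) = 153.343° → normalised to [0°, 360°): 153.343°.

153°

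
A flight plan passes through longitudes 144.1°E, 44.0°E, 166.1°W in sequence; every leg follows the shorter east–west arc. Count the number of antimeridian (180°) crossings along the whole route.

Leg 1: +144.1° → +44.0°, shortest Δλ = -100.1° (west) — does not cross 180°.
Leg 2: +44.0° → -166.1°, shortest Δλ = 149.9° (east) — crosses 180°.
Total crossings: 1.

1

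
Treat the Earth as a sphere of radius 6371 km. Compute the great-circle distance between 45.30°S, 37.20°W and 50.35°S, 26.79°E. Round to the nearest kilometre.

4661 km

Δλ = 26.79 − -37.20 = 63.99°.
Δφ = -50.35 − -45.30 = -5.05°.
a = sin²(Δφ/2) + cos φ₁ · cos φ₂ · sin²(Δλ/2) = 0.127945.
c = 2·atan2(√a, √(1−a)) = 0.73159 rad → d = 6371·c ≈ 4660.98 km.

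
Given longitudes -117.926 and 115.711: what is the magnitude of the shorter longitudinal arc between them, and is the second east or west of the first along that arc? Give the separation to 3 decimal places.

126.363° west

Raw difference: 115.711 − -117.926 = 233.637°.
Normalise into (−180°, 180°]: 233.637° − 360° = -126.363°.
Negative ⇒ the second point lies to the west; separation 126.363°.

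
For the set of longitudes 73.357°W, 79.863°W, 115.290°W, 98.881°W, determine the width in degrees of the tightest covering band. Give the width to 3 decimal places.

Sort the longitudes: -115.290°, -98.881°, -79.863°, -73.357°.
Eastward gaps between consecutive values (wrapping around): 16.409°, 19.018°, 6.506°, 318.067°.
Largest gap = 318.067° ⇒ minimal covering band is its complement: 360° − 318.067° = 41.933°.
Band runs from -115.290° eastward to -73.357°.

41.933°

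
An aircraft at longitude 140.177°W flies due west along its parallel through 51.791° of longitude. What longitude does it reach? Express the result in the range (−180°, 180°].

Start at -140.177°; shift −51.791° → -191.968°.
-191.968° lies outside (−180°, 180°]; add 360° → +168.032°.

168.032°E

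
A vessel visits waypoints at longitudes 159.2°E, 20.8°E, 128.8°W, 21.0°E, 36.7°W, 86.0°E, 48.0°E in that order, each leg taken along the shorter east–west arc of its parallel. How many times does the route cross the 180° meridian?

Leg 1: +159.2° → +20.8°, shortest Δλ = -138.4° (west) — does not cross 180°.
Leg 2: +20.8° → -128.8°, shortest Δλ = -149.6° (west) — does not cross 180°.
Leg 3: -128.8° → +21.0°, shortest Δλ = 149.8° (east) — does not cross 180°.
Leg 4: +21.0° → -36.7°, shortest Δλ = -57.7° (west) — does not cross 180°.
Leg 5: -36.7° → +86.0°, shortest Δλ = 122.7° (east) — does not cross 180°.
Leg 6: +86.0° → +48.0°, shortest Δλ = -38.0° (west) — does not cross 180°.
Total crossings: 0.

0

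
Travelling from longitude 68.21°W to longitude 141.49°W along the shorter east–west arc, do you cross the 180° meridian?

No

Signed shortest Δλ = ((-141.49 − -68.21 + 180) mod 360) − 180 = -73.28°.
Going west by 73.28° from -68.21° reaches -141.49° without touching 180°.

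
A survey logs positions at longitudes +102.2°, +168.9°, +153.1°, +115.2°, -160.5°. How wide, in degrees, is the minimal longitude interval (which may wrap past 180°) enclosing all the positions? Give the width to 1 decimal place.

Sort the longitudes: -160.5°, +102.2°, +115.2°, +153.1°, +168.9°.
Eastward gaps between consecutive values (wrapping around): 262.7°, 13.0°, 37.9°, 15.8°, 30.6°.
Largest gap = 262.7° ⇒ minimal covering band is its complement: 360° − 262.7° = 97.3°.
Band runs from +102.2° eastward to -160.5°, crossing the antimeridian.

97.3°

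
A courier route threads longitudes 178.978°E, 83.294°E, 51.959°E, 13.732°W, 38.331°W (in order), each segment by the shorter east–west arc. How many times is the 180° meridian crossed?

Leg 1: +178.978° → +83.294°, shortest Δλ = -95.684° (west) — does not cross 180°.
Leg 2: +83.294° → +51.959°, shortest Δλ = -31.335° (west) — does not cross 180°.
Leg 3: +51.959° → -13.732°, shortest Δλ = -65.691° (west) — does not cross 180°.
Leg 4: -13.732° → -38.331°, shortest Δλ = -24.599° (west) — does not cross 180°.
Total crossings: 0.

0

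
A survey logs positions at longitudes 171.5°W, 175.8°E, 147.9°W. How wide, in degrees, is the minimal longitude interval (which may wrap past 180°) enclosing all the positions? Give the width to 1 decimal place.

36.3°

Sort the longitudes: -171.5°, -147.9°, +175.8°.
Eastward gaps between consecutive values (wrapping around): 23.6°, 323.7°, 12.7°.
Largest gap = 323.7° ⇒ minimal covering band is its complement: 360° − 323.7° = 36.3°.
Band runs from +175.8° eastward to -147.9°, crossing the antimeridian.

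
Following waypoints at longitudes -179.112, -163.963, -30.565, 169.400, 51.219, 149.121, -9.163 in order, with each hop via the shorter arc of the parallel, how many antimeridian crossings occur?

Leg 1: -179.112° → -163.963°, shortest Δλ = 15.149° (east) — does not cross 180°.
Leg 2: -163.963° → -30.565°, shortest Δλ = 133.398° (east) — does not cross 180°.
Leg 3: -30.565° → +169.400°, shortest Δλ = -160.035° (west) — crosses 180°.
Leg 4: +169.400° → +51.219°, shortest Δλ = -118.181° (west) — does not cross 180°.
Leg 5: +51.219° → +149.121°, shortest Δλ = 97.902° (east) — does not cross 180°.
Leg 6: +149.121° → -9.163°, shortest Δλ = -158.284° (west) — does not cross 180°.
Total crossings: 1.

1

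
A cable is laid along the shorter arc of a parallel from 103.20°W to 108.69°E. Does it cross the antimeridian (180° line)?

Naïve |108.69 − -103.20| = 211.89° > 180°, so the shorter arc goes the other way round — across 180°.
Signed shortest Δλ = ((108.69 − -103.20 + 180) mod 360) − 180 = -148.11°.
Going west by 148.11° from -103.20° passes through 180° before reaching +108.69°.

Yes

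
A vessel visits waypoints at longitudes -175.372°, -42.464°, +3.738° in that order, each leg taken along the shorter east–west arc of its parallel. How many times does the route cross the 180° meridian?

0

Leg 1: -175.372° → -42.464°, shortest Δλ = 132.908° (east) — does not cross 180°.
Leg 2: -42.464° → +3.738°, shortest Δλ = 46.202° (east) — does not cross 180°.
Total crossings: 0.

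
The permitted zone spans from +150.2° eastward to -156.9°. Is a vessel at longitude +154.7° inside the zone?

Yes

Band width going east from +150.2° to -156.9°: ((-156.9 − 150.2) mod 360) = 52.9°.
Offset of +154.7° east of the west edge: ((154.7 − 150.2) mod 360) = 4.5°.
4.5° ≤ 52.9° ⇒ inside.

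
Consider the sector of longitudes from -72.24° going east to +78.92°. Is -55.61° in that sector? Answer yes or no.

Band width going east from -72.24° to +78.92°: ((78.92 − -72.24) mod 360) = 151.16°.
Offset of -55.61° east of the west edge: ((-55.61 − -72.24) mod 360) = 16.63°.
16.63° ≤ 151.16° ⇒ inside.

Yes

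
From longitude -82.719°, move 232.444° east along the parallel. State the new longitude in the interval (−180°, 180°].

Start at -82.719°; shift +232.444° → +149.725°.
+149.725° already lies in (−180°, 180°].

+149.725°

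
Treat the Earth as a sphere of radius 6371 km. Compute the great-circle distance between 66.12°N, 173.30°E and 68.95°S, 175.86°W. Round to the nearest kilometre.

Δλ = -175.86 − 173.30 = -349.16°; wrapped into (−180°, 180°]: 10.84°.
Δφ = -68.95 − 66.12 = -135.07°.
a = sin²(Δφ/2) + cos φ₁ · cos φ₂ · sin²(Δλ/2) = 0.855282.
c = 2·atan2(√a, √(1−a)) = 2.36110 rad → d = 6371·c ≈ 15042.55 km.

15043 km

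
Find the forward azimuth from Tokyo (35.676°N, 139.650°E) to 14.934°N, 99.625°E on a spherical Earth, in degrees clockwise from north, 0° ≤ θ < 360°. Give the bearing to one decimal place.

Δλ = 99.625 − 139.650 = -40.025°.
θ = atan2( sin Δλ · cos φ₂ , cos φ₁ · sin φ₂ − sin φ₁ · cos φ₂ · cos Δλ )
  = atan2(-0.62140, -0.22217) = -109.673° → normalised to [0°, 360°): 250.327°.

250.3°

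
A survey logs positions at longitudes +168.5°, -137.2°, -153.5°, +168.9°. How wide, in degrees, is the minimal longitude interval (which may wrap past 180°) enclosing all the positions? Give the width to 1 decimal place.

54.3°

Sort the longitudes: -153.5°, -137.2°, +168.5°, +168.9°.
Eastward gaps between consecutive values (wrapping around): 16.3°, 305.7°, 0.4°, 37.6°.
Largest gap = 305.7° ⇒ minimal covering band is its complement: 360° − 305.7° = 54.3°.
Band runs from +168.5° eastward to -137.2°, crossing the antimeridian.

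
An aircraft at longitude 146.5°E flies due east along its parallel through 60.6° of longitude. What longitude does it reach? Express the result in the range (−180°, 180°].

152.9°W

Start at +146.5°; shift +60.6° → +207.1°.
+207.1° lies outside (−180°, 180°]; subtract 360° → -152.9°.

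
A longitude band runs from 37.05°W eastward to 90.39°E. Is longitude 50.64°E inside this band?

Band width going east from -37.05° to +90.39°: ((90.39 − -37.05) mod 360) = 127.44°.
Offset of +50.64° east of the west edge: ((50.64 − -37.05) mod 360) = 87.69°.
87.69° ≤ 127.44° ⇒ inside.

Yes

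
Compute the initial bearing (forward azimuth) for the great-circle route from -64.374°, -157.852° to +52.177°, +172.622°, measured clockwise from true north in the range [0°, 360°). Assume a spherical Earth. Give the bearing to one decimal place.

Δλ = 172.622 − -157.852 = 330.474°; wrapped into (−180°, 180°]: -29.526°.
θ = atan2( sin Δλ · cos φ₂ , cos φ₁ · sin φ₂ − sin φ₁ · cos φ₂ · cos Δλ )
  = atan2(-0.30221, 0.82273) = -20.169° → normalised to [0°, 360°): 339.831°.

339.8°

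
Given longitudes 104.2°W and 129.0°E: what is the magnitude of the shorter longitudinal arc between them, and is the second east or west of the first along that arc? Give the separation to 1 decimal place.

126.8° west

Raw difference: 129.0 − -104.2 = 233.2°.
Normalise into (−180°, 180°]: 233.2° − 360° = -126.8°.
Negative ⇒ the second point lies to the west; separation 126.8°.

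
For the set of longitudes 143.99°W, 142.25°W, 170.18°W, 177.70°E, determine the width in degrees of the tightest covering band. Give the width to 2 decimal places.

40.05°

Sort the longitudes: -170.18°, -143.99°, -142.25°, +177.70°.
Eastward gaps between consecutive values (wrapping around): 26.19°, 1.74°, 319.95°, 12.12°.
Largest gap = 319.95° ⇒ minimal covering band is its complement: 360° − 319.95° = 40.05°.
Band runs from +177.70° eastward to -142.25°, crossing the antimeridian.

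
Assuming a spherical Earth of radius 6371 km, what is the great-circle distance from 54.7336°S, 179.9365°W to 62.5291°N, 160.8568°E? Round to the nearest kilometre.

Δλ = 160.8568 − -179.9365 = 340.7933°; wrapped into (−180°, 180°]: -19.2067°.
Δφ = 62.5291 − -54.7336 = 117.2627°.
a = sin²(Δφ/2) + cos φ₁ · cos φ₂ · sin²(Δλ/2) = 0.736448.
c = 2·atan2(√a, √(1−a)) = 2.06337 rad → d = 6371·c ≈ 13145.74 km.

13146 km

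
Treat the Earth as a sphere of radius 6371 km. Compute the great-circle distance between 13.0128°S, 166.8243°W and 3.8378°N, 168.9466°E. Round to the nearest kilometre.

3266 km

Δλ = 168.9466 − -166.8243 = 335.7709°; wrapped into (−180°, 180°]: -24.2291°.
Δφ = 3.8378 − -13.0128 = 16.8506°.
a = sin²(Δφ/2) + cos φ₁ · cos φ₂ · sin²(Δλ/2) = 0.064285.
c = 2·atan2(√a, √(1−a)) = 0.51269 rad → d = 6371·c ≈ 3266.32 km.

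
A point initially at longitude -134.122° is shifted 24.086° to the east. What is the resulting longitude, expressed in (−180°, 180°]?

Start at -134.122°; shift +24.086° → -110.036°.
-110.036° already lies in (−180°, 180°].

-110.036°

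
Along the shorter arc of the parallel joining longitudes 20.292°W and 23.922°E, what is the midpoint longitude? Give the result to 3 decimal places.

Signed shortest Δλ from -20.292° to +23.922° is +44.214°.
Midpoint longitude = -20.292° + (+44.214°)/2 = -20.292° + 22.107° = +1.815°.

1.815°E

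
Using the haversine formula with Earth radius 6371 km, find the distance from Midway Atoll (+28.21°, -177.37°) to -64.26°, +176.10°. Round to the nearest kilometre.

10298 km

Δλ = 176.10 − -177.37 = 353.47°; wrapped into (−180°, 180°]: -6.53°.
Δφ = -64.26 − 28.21 = -92.47°.
a = sin²(Δφ/2) + cos φ₁ · cos φ₂ · sin²(Δλ/2) = 0.522790.
c = 2·atan2(√a, √(1−a)) = 1.61639 rad → d = 6371·c ≈ 10298.03 km.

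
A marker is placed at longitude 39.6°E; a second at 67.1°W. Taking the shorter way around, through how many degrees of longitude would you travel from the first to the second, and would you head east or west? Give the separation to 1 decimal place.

106.7° west

Raw difference: -67.1 − 39.6 = -106.7°.
Normalise into (−180°, 180°]: -106.7° stays -106.7°.
Negative ⇒ the second point lies to the west; separation 106.7°.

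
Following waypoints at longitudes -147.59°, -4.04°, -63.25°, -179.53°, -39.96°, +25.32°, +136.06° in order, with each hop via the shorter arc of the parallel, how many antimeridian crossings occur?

0

Leg 1: -147.59° → -4.04°, shortest Δλ = 143.55° (east) — does not cross 180°.
Leg 2: -4.04° → -63.25°, shortest Δλ = -59.21° (west) — does not cross 180°.
Leg 3: -63.25° → -179.53°, shortest Δλ = -116.28° (west) — does not cross 180°.
Leg 4: -179.53° → -39.96°, shortest Δλ = 139.57° (east) — does not cross 180°.
Leg 5: -39.96° → +25.32°, shortest Δλ = 65.28° (east) — does not cross 180°.
Leg 6: +25.32° → +136.06°, shortest Δλ = 110.74° (east) — does not cross 180°.
Total crossings: 0.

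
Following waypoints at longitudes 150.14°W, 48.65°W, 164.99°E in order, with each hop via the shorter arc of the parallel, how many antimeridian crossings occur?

Leg 1: -150.14° → -48.65°, shortest Δλ = 101.49° (east) — does not cross 180°.
Leg 2: -48.65° → +164.99°, shortest Δλ = -146.36° (west) — crosses 180°.
Total crossings: 1.

1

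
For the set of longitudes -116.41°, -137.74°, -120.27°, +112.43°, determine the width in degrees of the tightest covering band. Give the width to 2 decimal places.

Sort the longitudes: -137.74°, -120.27°, -116.41°, +112.43°.
Eastward gaps between consecutive values (wrapping around): 17.47°, 3.86°, 228.84°, 109.83°.
Largest gap = 228.84° ⇒ minimal covering band is its complement: 360° − 228.84° = 131.16°.
Band runs from +112.43° eastward to -116.41°, crossing the antimeridian.

131.16°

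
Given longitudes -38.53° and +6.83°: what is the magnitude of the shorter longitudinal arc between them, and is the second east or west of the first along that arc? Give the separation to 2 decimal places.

Raw difference: 6.83 − -38.53 = 45.36°.
Normalise into (−180°, 180°]: 45.36° stays 45.36°.
Positive ⇒ the second point lies to the east; separation 45.36°.

45.36° east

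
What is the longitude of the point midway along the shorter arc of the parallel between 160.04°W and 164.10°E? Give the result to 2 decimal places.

177.97°W

Signed shortest Δλ from -160.04° to +164.10° is -35.86°.
Midpoint longitude = -160.04° + (-35.86°)/2 = -160.04° − 17.93° = -177.97°.
(The naïve average (-160.04 + +164.10)/2 = 2.03° is on the wrong side of the globe.)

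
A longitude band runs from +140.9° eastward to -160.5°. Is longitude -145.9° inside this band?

No

Band width going east from +140.9° to -160.5°: ((-160.5 − 140.9) mod 360) = 58.6°.
Offset of -145.9° east of the west edge: ((-145.9 − 140.9) mod 360) = 73.2°.
73.2° > 58.6° ⇒ outside.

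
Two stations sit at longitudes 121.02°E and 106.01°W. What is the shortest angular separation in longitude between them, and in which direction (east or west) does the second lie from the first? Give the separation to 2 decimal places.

132.97° east

Raw difference: -106.01 − 121.02 = -227.03°.
Normalise into (−180°, 180°]: -227.03° + 360° = 132.97°.
Positive ⇒ the second point lies to the east; separation 132.97°.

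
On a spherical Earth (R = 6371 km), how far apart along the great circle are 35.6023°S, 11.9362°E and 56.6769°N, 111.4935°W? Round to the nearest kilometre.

Δλ = -111.4935 − 11.9362 = -123.4297°.
Δφ = 56.6769 − -35.6023 = 92.2792°.
a = sin²(Δφ/2) + cos φ₁ · cos φ₂ · sin²(Δλ/2) = 0.866259.
c = 2·atan2(√a, √(1−a)) = 2.39281 rad → d = 6371·c ≈ 15244.60 km.

15245 km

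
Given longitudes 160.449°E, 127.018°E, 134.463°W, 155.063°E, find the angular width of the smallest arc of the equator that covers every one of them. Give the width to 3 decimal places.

Sort the longitudes: -134.463°, +127.018°, +155.063°, +160.449°.
Eastward gaps between consecutive values (wrapping around): 261.481°, 28.045°, 5.386°, 65.088°.
Largest gap = 261.481° ⇒ minimal covering band is its complement: 360° − 261.481° = 98.519°.
Band runs from +127.018° eastward to -134.463°, crossing the antimeridian.

98.519°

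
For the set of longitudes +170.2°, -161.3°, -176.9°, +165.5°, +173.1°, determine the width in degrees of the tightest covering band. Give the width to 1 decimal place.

Sort the longitudes: -176.9°, -161.3°, +165.5°, +170.2°, +173.1°.
Eastward gaps between consecutive values (wrapping around): 15.6°, 326.8°, 4.7°, 2.9°, 10.0°.
Largest gap = 326.8° ⇒ minimal covering band is its complement: 360° − 326.8° = 33.2°.
Band runs from +165.5° eastward to -161.3°, crossing the antimeridian.

33.2°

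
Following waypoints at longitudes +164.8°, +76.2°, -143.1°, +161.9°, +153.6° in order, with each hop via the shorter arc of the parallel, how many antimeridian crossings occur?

Leg 1: +164.8° → +76.2°, shortest Δλ = -88.6° (west) — does not cross 180°.
Leg 2: +76.2° → -143.1°, shortest Δλ = 140.7° (east) — crosses 180°.
Leg 3: -143.1° → +161.9°, shortest Δλ = -55.0° (west) — crosses 180°.
Leg 4: +161.9° → +153.6°, shortest Δλ = -8.3° (west) — does not cross 180°.
Total crossings: 2.

2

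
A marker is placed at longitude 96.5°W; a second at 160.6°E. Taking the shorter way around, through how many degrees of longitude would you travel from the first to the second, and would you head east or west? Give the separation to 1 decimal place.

102.9° west

Raw difference: 160.6 − -96.5 = 257.1°.
Normalise into (−180°, 180°]: 257.1° − 360° = -102.9°.
Negative ⇒ the second point lies to the west; separation 102.9°.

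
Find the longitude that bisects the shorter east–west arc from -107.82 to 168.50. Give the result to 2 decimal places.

Signed shortest Δλ from -107.82° to +168.50° is -83.68°.
Midpoint longitude = -107.82° + (-83.68°)/2 = -107.82° − 41.84° = -149.66°.
(The naïve average (-107.82 + +168.50)/2 = 30.34° is on the wrong side of the globe.)

-149.66°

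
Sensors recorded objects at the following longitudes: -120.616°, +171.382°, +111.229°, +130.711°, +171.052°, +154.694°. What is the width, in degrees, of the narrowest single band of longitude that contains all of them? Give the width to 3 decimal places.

Sort the longitudes: -120.616°, +111.229°, +130.711°, +154.694°, +171.052°, +171.382°.
Eastward gaps between consecutive values (wrapping around): 231.845°, 19.482°, 23.983°, 16.358°, 0.330°, 68.002°.
Largest gap = 231.845° ⇒ minimal covering band is its complement: 360° − 231.845° = 128.155°.
Band runs from +111.229° eastward to -120.616°, crossing the antimeridian.

128.155°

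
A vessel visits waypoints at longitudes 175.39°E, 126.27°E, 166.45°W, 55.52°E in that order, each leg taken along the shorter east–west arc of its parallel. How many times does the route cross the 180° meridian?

2

Leg 1: +175.39° → +126.27°, shortest Δλ = -49.12° (west) — does not cross 180°.
Leg 2: +126.27° → -166.45°, shortest Δλ = 67.28° (east) — crosses 180°.
Leg 3: -166.45° → +55.52°, shortest Δλ = -138.03° (west) — crosses 180°.
Total crossings: 2.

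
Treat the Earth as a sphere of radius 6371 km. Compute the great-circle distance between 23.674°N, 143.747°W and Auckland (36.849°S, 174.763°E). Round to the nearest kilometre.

8012 km

Δλ = 174.763 − -143.747 = 318.510°; wrapped into (−180°, 180°]: -41.490°.
Δφ = -36.849 − 23.674 = -60.523°.
a = sin²(Δφ/2) + cos φ₁ · cos φ₂ · sin²(Δλ/2) = 0.345913.
c = 2·atan2(√a, √(1−a)) = 1.25752 rad → d = 6371·c ≈ 8011.68 km.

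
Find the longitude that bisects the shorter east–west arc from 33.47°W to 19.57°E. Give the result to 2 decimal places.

Signed shortest Δλ from -33.47° to +19.57° is +53.04°.
Midpoint longitude = -33.47° + (+53.04°)/2 = -33.47° + 26.52° = -6.95°.

6.95°W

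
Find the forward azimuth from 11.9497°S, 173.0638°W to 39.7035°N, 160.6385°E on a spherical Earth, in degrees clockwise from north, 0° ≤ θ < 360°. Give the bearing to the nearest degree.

336°

Δλ = 160.6385 − -173.0638 = 333.7023°; wrapped into (−180°, 180°]: -26.2977°.
θ = atan2( sin Δλ · cos φ₂ , cos φ₁ · sin φ₂ − sin φ₁ · cos φ₂ · cos Δλ )
  = atan2(-0.34085, 0.76778) = -23.939° → normalised to [0°, 360°): 336.061°.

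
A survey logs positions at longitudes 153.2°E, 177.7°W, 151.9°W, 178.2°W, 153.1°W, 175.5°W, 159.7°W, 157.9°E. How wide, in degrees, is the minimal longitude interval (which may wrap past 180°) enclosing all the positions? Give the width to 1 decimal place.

54.9°

Sort the longitudes: -178.2°, -177.7°, -175.5°, -159.7°, -153.1°, -151.9°, +153.2°, +157.9°.
Eastward gaps between consecutive values (wrapping around): 0.5°, 2.2°, 15.8°, 6.6°, 1.2°, 305.1°, 4.7°, 23.9°.
Largest gap = 305.1° ⇒ minimal covering band is its complement: 360° − 305.1° = 54.9°.
Band runs from +153.2° eastward to -151.9°, crossing the antimeridian.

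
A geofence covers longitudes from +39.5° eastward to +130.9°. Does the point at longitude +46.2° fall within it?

Yes

Band width going east from +39.5° to +130.9°: ((130.9 − 39.5) mod 360) = 91.4°.
Offset of +46.2° east of the west edge: ((46.2 − 39.5) mod 360) = 6.7°.
6.7° ≤ 91.4° ⇒ inside.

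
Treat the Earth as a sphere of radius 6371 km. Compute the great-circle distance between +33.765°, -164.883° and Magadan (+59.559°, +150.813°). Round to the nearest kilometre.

4302 km

Δλ = 150.813 − -164.883 = 315.696°; wrapped into (−180°, 180°]: -44.304°.
Δφ = 59.559 − 33.765 = 25.794°.
a = sin²(Δφ/2) + cos φ₁ · cos φ₂ · sin²(Δλ/2) = 0.109702.
c = 2·atan2(√a, √(1−a)) = 0.67518 rad → d = 6371·c ≈ 4301.55 km.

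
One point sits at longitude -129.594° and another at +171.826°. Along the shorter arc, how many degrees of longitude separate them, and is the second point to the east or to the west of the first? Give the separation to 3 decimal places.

Raw difference: 171.826 − -129.594 = 301.42°.
Normalise into (−180°, 180°]: 301.42° − 360° = -58.58°.
Negative ⇒ the second point lies to the west; separation 58.580°.

58.580° west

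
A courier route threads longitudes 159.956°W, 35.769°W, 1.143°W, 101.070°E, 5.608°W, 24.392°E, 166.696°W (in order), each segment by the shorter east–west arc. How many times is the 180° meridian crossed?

Leg 1: -159.956° → -35.769°, shortest Δλ = 124.187° (east) — does not cross 180°.
Leg 2: -35.769° → -1.143°, shortest Δλ = 34.626° (east) — does not cross 180°.
Leg 3: -1.143° → +101.070°, shortest Δλ = 102.213° (east) — does not cross 180°.
Leg 4: +101.070° → -5.608°, shortest Δλ = -106.678° (west) — does not cross 180°.
Leg 5: -5.608° → +24.392°, shortest Δλ = 30.0° (east) — does not cross 180°.
Leg 6: +24.392° → -166.696°, shortest Δλ = 168.912° (east) — crosses 180°.
Total crossings: 1.

1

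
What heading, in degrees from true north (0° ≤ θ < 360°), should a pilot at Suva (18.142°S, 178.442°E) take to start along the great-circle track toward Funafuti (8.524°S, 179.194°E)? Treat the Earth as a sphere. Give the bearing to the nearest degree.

4°

Δλ = 179.194 − 178.442 = 0.752°.
θ = atan2( sin Δλ · cos φ₂ , cos φ₁ · sin φ₂ − sin φ₁ · cos φ₂ · cos Δλ )
  = atan2(0.01298, 0.16705) = 4.443° → normalised to [0°, 360°): 4.443°.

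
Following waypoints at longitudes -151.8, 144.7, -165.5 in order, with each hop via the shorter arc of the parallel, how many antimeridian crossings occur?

2

Leg 1: -151.8° → +144.7°, shortest Δλ = -63.5° (west) — crosses 180°.
Leg 2: +144.7° → -165.5°, shortest Δλ = 49.8° (east) — crosses 180°.
Total crossings: 2.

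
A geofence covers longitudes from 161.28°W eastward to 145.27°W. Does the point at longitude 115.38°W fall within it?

No

Band width going east from -161.28° to -145.27°: ((-145.27 − -161.28) mod 360) = 16.01°.
Offset of -115.38° east of the west edge: ((-115.38 − -161.28) mod 360) = 45.90°.
45.90° > 16.01° ⇒ outside.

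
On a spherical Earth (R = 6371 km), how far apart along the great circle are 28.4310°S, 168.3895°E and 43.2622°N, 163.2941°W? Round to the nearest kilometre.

8480 km

Δλ = -163.2941 − 168.3895 = -331.6836°; wrapped into (−180°, 180°]: 28.3164°.
Δφ = 43.2622 − -28.4310 = 71.6932°.
a = sin²(Δφ/2) + cos φ₁ · cos φ₂ · sin²(Δλ/2) = 0.381262.
c = 2·atan2(√a, √(1−a)) = 1.33103 rad → d = 6371·c ≈ 8479.99 km.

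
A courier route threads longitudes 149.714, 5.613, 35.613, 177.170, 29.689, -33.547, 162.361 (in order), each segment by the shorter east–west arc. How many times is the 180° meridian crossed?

1

Leg 1: +149.714° → +5.613°, shortest Δλ = -144.101° (west) — does not cross 180°.
Leg 2: +5.613° → +35.613°, shortest Δλ = 30.0° (east) — does not cross 180°.
Leg 3: +35.613° → +177.170°, shortest Δλ = 141.557° (east) — does not cross 180°.
Leg 4: +177.170° → +29.689°, shortest Δλ = -147.481° (west) — does not cross 180°.
Leg 5: +29.689° → -33.547°, shortest Δλ = -63.236° (west) — does not cross 180°.
Leg 6: -33.547° → +162.361°, shortest Δλ = -164.092° (west) — crosses 180°.
Total crossings: 1.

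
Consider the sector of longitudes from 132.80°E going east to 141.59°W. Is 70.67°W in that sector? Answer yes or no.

Band width going east from +132.80° to -141.59°: ((-141.59 − 132.80) mod 360) = 85.61°.
Offset of -70.67° east of the west edge: ((-70.67 − 132.80) mod 360) = 156.53°.
156.53° > 85.61° ⇒ outside.

No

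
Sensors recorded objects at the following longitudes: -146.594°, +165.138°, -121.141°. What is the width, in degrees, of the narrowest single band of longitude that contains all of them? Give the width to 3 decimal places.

Sort the longitudes: -146.594°, -121.141°, +165.138°.
Eastward gaps between consecutive values (wrapping around): 25.453°, 286.279°, 48.268°.
Largest gap = 286.279° ⇒ minimal covering band is its complement: 360° − 286.279° = 73.721°.
Band runs from +165.138° eastward to -121.141°, crossing the antimeridian.

73.721°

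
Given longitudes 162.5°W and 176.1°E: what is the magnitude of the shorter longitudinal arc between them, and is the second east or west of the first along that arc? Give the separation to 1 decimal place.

Raw difference: 176.1 − -162.5 = 338.6°.
Normalise into (−180°, 180°]: 338.6° − 360° = -21.4°.
Negative ⇒ the second point lies to the west; separation 21.4°.

21.4° west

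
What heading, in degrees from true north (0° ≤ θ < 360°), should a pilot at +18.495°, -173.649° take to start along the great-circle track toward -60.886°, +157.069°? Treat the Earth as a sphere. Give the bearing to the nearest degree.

Δλ = 157.069 − -173.649 = 330.718°; wrapped into (−180°, 180°]: -29.282°.
θ = atan2( sin Δλ · cos φ₂ , cos φ₁ · sin φ₂ − sin φ₁ · cos φ₂ · cos Δλ )
  = atan2(-0.23798, -0.96315) = -166.121° → normalised to [0°, 360°): 193.879°.

194°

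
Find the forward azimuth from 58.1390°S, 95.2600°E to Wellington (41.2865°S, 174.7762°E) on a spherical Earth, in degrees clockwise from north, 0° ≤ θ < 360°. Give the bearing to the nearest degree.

107°

Δλ = 174.7762 − 95.2600 = 79.5162°.
θ = atan2( sin Δλ · cos φ₂ , cos φ₁ · sin φ₂ − sin φ₁ · cos φ₂ · cos Δλ )
  = atan2(0.73888, -0.23217) = 107.444° → normalised to [0°, 360°): 107.444°.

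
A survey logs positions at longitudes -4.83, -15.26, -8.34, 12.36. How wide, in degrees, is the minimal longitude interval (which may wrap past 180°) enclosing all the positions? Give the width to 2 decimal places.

27.62°

Sort the longitudes: -15.26°, -8.34°, -4.83°, +12.36°.
Eastward gaps between consecutive values (wrapping around): 6.92°, 3.51°, 17.19°, 332.38°.
Largest gap = 332.38° ⇒ minimal covering band is its complement: 360° − 332.38° = 27.62°.
Band runs from -15.26° eastward to +12.36°.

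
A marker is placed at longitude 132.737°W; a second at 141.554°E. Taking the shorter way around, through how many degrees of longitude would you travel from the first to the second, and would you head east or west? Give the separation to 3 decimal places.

85.709° west

Raw difference: 141.554 − -132.737 = 274.291°.
Normalise into (−180°, 180°]: 274.291° − 360° = -85.709°.
Negative ⇒ the second point lies to the west; separation 85.709°.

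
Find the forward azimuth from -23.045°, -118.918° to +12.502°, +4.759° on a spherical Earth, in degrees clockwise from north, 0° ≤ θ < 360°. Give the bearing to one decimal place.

90.9°

Δλ = 4.759 − -118.918 = 123.677°.
θ = atan2( sin Δλ · cos φ₂ , cos φ₁ · sin φ₂ − sin φ₁ · cos φ₂ · cos Δλ )
  = atan2(0.81244, -0.01272) = 90.897° → normalised to [0°, 360°): 90.897°.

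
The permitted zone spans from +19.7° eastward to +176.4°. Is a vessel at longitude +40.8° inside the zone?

Yes

Band width going east from +19.7° to +176.4°: ((176.4 − 19.7) mod 360) = 156.7°.
Offset of +40.8° east of the west edge: ((40.8 − 19.7) mod 360) = 21.1°.
21.1° ≤ 156.7° ⇒ inside.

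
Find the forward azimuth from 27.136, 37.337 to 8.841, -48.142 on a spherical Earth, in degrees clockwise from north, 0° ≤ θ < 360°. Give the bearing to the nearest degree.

Δλ = -48.142 − 37.337 = -85.479°.
θ = atan2( sin Δλ · cos φ₂ , cos φ₁ · sin φ₂ − sin φ₁ · cos φ₂ · cos Δλ )
  = atan2(-0.98504, 0.10125) = -84.131° → normalised to [0°, 360°): 275.869°.

276°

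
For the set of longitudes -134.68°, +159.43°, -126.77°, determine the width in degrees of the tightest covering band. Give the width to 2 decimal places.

Sort the longitudes: -134.68°, -126.77°, +159.43°.
Eastward gaps between consecutive values (wrapping around): 7.91°, 286.20°, 65.89°.
Largest gap = 286.20° ⇒ minimal covering band is its complement: 360° − 286.20° = 73.80°.
Band runs from +159.43° eastward to -126.77°, crossing the antimeridian.

73.80°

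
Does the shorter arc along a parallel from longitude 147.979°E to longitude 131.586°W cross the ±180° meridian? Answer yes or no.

Naïve |-131.586 − 147.979| = 279.565° > 180°, so the shorter arc goes the other way round — across 180°.
Signed shortest Δλ = ((-131.586 − 147.979 + 180) mod 360) − 180 = 80.435°.
Going east by 80.435° from +147.979° passes through 180° before reaching -131.586°.

Yes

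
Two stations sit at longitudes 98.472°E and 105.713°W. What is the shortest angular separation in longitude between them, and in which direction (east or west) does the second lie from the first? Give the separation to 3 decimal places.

155.815° east

Raw difference: -105.713 − 98.472 = -204.185°.
Normalise into (−180°, 180°]: -204.185° + 360° = 155.815°.
Positive ⇒ the second point lies to the east; separation 155.815°.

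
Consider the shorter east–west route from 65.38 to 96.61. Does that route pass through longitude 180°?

Signed shortest Δλ = ((96.61 − 65.38 + 180) mod 360) − 180 = 31.23°.
Going east by 31.23° from +65.38° reaches +96.61° without touching 180°.

No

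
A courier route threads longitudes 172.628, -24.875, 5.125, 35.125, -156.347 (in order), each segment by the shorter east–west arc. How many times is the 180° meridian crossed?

Leg 1: +172.628° → -24.875°, shortest Δλ = 162.497° (east) — crosses 180°.
Leg 2: -24.875° → +5.125°, shortest Δλ = 30.0° (east) — does not cross 180°.
Leg 3: +5.125° → +35.125°, shortest Δλ = 30.0° (east) — does not cross 180°.
Leg 4: +35.125° → -156.347°, shortest Δλ = 168.528° (east) — crosses 180°.
Total crossings: 2.

2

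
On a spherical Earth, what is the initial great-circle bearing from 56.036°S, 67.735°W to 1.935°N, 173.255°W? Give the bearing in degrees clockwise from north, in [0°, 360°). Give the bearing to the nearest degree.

258°

Δλ = -173.255 − -67.735 = -105.520°.
θ = atan2( sin Δλ · cos φ₂ , cos φ₁ · sin φ₂ − sin φ₁ · cos φ₂ · cos Δλ )
  = atan2(-0.96299, -0.20293) = -101.900° → normalised to [0°, 360°): 258.100°.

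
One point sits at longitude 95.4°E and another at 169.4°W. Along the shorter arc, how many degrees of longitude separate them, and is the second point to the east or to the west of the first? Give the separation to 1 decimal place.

95.2° east

Raw difference: -169.4 − 95.4 = -264.8°.
Normalise into (−180°, 180°]: -264.8° + 360° = 95.2°.
Positive ⇒ the second point lies to the east; separation 95.2°.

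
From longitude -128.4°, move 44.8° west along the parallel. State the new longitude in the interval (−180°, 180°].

-173.2°

Start at -128.4°; shift −44.8° → -173.2°.
-173.2° already lies in (−180°, 180°].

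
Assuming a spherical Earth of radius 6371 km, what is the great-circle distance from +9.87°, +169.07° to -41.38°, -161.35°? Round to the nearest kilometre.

6452 km

Δλ = -161.35 − 169.07 = -330.42°; wrapped into (−180°, 180°]: 29.58°.
Δφ = -41.38 − 9.87 = -51.25°.
a = sin²(Δφ/2) + cos φ₁ · cos φ₂ · sin²(Δλ/2) = 0.235212.
c = 2·atan2(√a, √(1−a)) = 1.01269 rad → d = 6371·c ≈ 6451.88 km.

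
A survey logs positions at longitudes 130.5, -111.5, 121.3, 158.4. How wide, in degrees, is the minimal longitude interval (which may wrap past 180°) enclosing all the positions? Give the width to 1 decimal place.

Sort the longitudes: -111.5°, +121.3°, +130.5°, +158.4°.
Eastward gaps between consecutive values (wrapping around): 232.8°, 9.2°, 27.9°, 90.1°.
Largest gap = 232.8° ⇒ minimal covering band is its complement: 360° − 232.8° = 127.2°.
Band runs from +121.3° eastward to -111.5°, crossing the antimeridian.

127.2°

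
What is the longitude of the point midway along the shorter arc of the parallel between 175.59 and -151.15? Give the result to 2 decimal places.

Signed shortest Δλ from +175.59° to -151.15° is +33.26°.
Midpoint longitude = +175.59° + (+33.26°)/2 = +175.59° + 16.63° = +192.22°.
Normalise into (−180°, 180°]: -167.78°.
(The naïve average (+175.59 + -151.15)/2 = 12.22° is on the wrong side of the globe.)

-167.78°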